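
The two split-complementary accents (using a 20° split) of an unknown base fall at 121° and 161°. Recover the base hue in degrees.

321°

The accents sit 20° either side of the complement, so the complement is their short-arc midpoint on the wheel.
Short-arc midpoint of 121° and 161°: 141°.
Base is 180° from the complement: 141 − 180 = -39 → -39 + 360 = 321°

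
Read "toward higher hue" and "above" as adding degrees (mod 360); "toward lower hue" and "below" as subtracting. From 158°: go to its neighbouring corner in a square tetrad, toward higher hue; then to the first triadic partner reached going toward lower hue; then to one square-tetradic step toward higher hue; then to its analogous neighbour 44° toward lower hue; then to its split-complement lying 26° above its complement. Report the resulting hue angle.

20°

square ↑ +90°: 158 + 90 = 248°
triadic ↓ −120°: 248 − 120 = 128°
square ↑ +90°: 128 + 90 = 218°
analog 44° ↓ −44°: 218 − 44 = 174°
split-comp 26° ↑ +206°: 174 + 206 = 380 → 380 − 360 = 20°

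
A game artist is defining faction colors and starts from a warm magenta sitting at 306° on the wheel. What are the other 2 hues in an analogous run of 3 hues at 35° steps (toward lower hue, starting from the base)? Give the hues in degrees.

Analogous hues sit every 35° along the wheel.
306 − 35 = 271°
306 − 70 = 236°

271° and 236°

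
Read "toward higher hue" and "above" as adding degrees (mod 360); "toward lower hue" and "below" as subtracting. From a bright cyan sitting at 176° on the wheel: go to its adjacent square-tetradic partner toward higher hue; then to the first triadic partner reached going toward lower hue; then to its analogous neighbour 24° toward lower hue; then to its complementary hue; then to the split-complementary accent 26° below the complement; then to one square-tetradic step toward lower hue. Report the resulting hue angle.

6°

176 + 90 = 266°   (square ↑)
266 − 120 = 146°   (triadic ↓)
146 − 24 = 122°   (analog 24° ↓)
122 + 180 = 302°   (complement)
302 + 154 = 456 → 456 − 360 = 96°   (split-comp 26° ↓)
96 − 90 = 6°   (square ↓)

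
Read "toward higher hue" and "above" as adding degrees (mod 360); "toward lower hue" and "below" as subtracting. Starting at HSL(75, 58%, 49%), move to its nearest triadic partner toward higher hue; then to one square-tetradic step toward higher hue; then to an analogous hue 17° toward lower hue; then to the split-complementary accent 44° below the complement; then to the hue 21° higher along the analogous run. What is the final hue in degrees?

75 + 120 = 195°   (triadic ↑)
195 + 90 = 285°   (square ↑)
285 − 17 = 268°   (analog 17° ↓)
268 + 136 = 404 → 404 − 360 = 44°   (split-comp 44° ↓)
44 + 21 = 65°   (analog 21° ↑)

65°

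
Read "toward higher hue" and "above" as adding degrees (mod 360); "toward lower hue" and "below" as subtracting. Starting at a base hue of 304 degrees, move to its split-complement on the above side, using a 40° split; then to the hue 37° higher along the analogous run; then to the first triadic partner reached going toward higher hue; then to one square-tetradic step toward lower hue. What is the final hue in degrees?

304 + 220 = 524 → 524 − 360 = 164°   (split-comp 40° ↑)
164 + 37 = 201°   (analog 37° ↑)
201 + 120 = 321°   (triadic ↑)
321 − 90 = 231°   (square ↓)

231°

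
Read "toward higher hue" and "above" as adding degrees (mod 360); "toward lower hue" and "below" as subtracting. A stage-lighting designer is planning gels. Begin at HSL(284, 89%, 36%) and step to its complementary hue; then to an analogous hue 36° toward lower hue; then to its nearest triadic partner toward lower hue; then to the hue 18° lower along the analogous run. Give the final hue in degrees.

complement +180°: 284 + 180 = 464 → 464 − 360 = 104°
analog 36° ↓ −36°: 104 − 36 = 68°
triadic ↓ −120°: 68 − 120 = -52 → -52 + 360 = 308°
analog 18° ↓ −18°: 308 − 18 = 290°

290°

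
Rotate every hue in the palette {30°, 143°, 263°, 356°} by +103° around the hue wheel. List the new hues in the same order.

30 + 103 = 133°
143 + 103 = 246°
263 + 103 = 366 → 366 − 360 = 6°
356 + 103 = 459 → 459 − 360 = 99°

133°, 246°, 6°, 99°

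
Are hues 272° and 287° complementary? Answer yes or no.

no

Angular distance: |272 − 287| = 15 = 15°.
Complementary requires 180°.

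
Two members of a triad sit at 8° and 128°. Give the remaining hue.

A triad spaces three hues 120° apart.
The full set is {8°, 128°, 248°}.

248°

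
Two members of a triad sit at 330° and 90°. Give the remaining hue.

210°

A triad spaces three hues 120° apart.
The full set is {90°, 210°, 330°}.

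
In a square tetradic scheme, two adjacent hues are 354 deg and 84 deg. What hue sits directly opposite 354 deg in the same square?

174°

A square tetradic scheme places four hues 90° apart; opposite corners are 180° apart.
354 + 180 = 534 → 534 − 360 = 174°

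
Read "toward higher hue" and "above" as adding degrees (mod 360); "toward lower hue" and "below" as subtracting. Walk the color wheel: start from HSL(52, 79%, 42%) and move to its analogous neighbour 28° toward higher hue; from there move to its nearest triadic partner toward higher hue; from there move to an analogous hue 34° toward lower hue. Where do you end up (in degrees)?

+28° (analog 28° ↑): 52 + 28 = 80°
+120° (triadic ↑): 80 + 120 = 200°
−34° (analog 34° ↓): 200 − 34 = 166°

166°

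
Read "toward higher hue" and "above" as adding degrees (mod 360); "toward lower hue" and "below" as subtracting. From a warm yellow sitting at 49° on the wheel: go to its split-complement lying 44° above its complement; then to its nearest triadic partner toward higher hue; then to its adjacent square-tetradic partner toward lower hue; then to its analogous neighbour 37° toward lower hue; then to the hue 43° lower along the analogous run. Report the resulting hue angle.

+224° (split-comp 44° ↑): 49 + 224 = 273°
+120° (triadic ↑): 273 + 120 = 393 → 393 − 360 = 33°
−90° (square ↓): 33 − 90 = -57 → -57 + 360 = 303°
−37° (analog 37° ↓): 303 − 37 = 266°
−43° (analog 43° ↓): 266 − 43 = 223°

223°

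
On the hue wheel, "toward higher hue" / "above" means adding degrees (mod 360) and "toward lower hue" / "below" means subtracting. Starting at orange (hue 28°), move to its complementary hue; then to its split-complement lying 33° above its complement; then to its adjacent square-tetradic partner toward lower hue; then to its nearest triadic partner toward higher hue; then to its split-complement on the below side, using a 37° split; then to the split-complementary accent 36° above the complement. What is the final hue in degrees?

complement +180°: 28 + 180 = 208°
split-comp 33° ↑ +213°: 208 + 213 = 421 → 421 − 360 = 61°
square ↓ −90°: 61 − 90 = -29 → -29 + 360 = 331°
triadic ↑ +120°: 331 + 120 = 451 → 451 − 360 = 91°
split-comp 37° ↓ +143°: 91 + 143 = 234°
split-comp 36° ↑ +216°: 234 + 216 = 450 → 450 − 360 = 90°

90°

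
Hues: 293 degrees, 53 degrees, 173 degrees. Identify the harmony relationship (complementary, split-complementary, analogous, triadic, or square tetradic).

triadic

Sort the hues: 53°, 173°, 293°.
Successive gaps around the wheel: 120°, 120°, 120°.
Three hues equally spaced 120° apart form a triad.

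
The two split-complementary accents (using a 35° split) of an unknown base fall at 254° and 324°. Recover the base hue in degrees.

109°

The accents sit 35° either side of the complement, so the complement is their short-arc midpoint on the wheel.
Short-arc midpoint of 254° and 324°: 289°.
Base is 180° from the complement: 289 − 180 = 109°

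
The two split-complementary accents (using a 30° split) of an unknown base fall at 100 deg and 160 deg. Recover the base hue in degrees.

The accents sit 30° either side of the complement, so the complement is their short-arc midpoint on the wheel.
Short-arc midpoint of 100° and 160°: 130°.
Base is 180° from the complement: 130 − 180 = -50 → -50 + 360 = 310°

310°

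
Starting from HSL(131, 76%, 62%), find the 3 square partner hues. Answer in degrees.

A square tetradic scheme places four hues every 90°.
131 + 90 = 221°
131 + 180 = 311°
131 + 270 = 401 → 401 − 360 = 41°

221°, 311°, 41°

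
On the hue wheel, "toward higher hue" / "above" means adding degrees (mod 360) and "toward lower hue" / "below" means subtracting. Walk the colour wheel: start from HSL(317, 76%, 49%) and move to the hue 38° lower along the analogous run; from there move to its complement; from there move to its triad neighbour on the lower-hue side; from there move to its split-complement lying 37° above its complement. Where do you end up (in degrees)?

analog 38° ↓ −38°: 317 − 38 = 279°
complement +180°: 279 + 180 = 459 → 459 − 360 = 99°
triadic ↓ −120°: 99 − 120 = -21 → -21 + 360 = 339°
split-comp 37° ↑ +217°: 339 + 217 = 556 → 556 − 360 = 196°

196°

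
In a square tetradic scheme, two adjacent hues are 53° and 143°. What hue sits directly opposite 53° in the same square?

A square tetradic scheme places four hues 90° apart; opposite corners are 180° apart.
53 + 180 = 233°

233°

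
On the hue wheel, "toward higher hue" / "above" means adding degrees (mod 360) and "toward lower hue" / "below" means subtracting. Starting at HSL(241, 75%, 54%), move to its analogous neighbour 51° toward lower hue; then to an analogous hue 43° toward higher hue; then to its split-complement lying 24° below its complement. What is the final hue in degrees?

−51° (analog 51° ↓): 241 − 51 = 190°
+43° (analog 43° ↑): 190 + 43 = 233°
+156° (split-comp 24° ↓): 233 + 156 = 389 → 389 − 360 = 29°

29°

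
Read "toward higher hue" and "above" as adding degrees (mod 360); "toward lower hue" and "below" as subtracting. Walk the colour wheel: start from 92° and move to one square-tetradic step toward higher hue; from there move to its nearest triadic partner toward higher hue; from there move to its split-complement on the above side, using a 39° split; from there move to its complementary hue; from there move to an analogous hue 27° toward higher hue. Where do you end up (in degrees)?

+90° (square ↑): 92 + 90 = 182°
+120° (triadic ↑): 182 + 120 = 302°
+219° (split-comp 39° ↑): 302 + 219 = 521 → 521 − 360 = 161°
+180° (complement): 161 + 180 = 341°
+27° (analog 27° ↑): 341 + 27 = 368 → 368 − 360 = 8°

8°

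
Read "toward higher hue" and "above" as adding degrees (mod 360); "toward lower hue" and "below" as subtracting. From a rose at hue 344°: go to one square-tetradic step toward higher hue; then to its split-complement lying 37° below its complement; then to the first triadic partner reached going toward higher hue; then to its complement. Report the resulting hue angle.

157°

square ↑ +90°: 344 + 90 = 434 → 434 − 360 = 74°
split-comp 37° ↓ +143°: 74 + 143 = 217°
triadic ↑ +120°: 217 + 120 = 337°
complement +180°: 337 + 180 = 517 → 517 − 360 = 157°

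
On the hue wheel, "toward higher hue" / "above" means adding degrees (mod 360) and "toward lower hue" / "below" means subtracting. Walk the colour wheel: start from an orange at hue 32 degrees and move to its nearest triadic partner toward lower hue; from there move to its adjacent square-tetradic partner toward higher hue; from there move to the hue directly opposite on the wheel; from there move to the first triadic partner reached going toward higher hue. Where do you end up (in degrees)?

302°

triadic ↓ −120°: 32 − 120 = -88 → -88 + 360 = 272°
square ↑ +90°: 272 + 90 = 362 → 362 − 360 = 2°
complement +180°: 2 + 180 = 182°
triadic ↑ +120°: 182 + 120 = 302°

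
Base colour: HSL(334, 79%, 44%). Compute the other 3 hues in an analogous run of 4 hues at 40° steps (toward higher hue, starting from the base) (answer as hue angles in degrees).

14°, 54°, 94°

Analogous hues sit every 40° along the wheel.
334 + 40 = 374 → 374 − 360 = 14°
334 + 80 = 414 → 414 − 360 = 54°
334 + 120 = 454 → 454 − 360 = 94°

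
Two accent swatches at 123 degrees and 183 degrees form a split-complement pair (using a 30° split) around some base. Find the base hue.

333°

The accents sit 30° either side of the complement, so the complement is their short-arc midpoint on the wheel.
Short-arc midpoint of 123° and 183°: 153°.
Base is 180° from the complement: 153 − 180 = -27 → -27 + 360 = 333°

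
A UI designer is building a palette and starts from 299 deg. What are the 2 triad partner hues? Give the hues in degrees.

A triad places three hues 120° apart.
299 + 120 = 419 → 419 − 360 = 59°
299 + 240 = 539 → 539 − 360 = 179°

59° and 179°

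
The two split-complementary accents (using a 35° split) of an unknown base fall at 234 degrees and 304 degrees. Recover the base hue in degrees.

The accents sit 35° either side of the complement, so the complement is their short-arc midpoint on the wheel.
Short-arc midpoint of 234° and 304°: 269°.
Base is 180° from the complement: 269 − 180 = 89°

89°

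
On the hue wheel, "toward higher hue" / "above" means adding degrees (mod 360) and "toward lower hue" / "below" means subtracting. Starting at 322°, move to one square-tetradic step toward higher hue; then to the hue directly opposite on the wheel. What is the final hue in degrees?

232°

square ↑ +90°: 322 + 90 = 412 → 412 − 360 = 52°
complement +180°: 52 + 180 = 232°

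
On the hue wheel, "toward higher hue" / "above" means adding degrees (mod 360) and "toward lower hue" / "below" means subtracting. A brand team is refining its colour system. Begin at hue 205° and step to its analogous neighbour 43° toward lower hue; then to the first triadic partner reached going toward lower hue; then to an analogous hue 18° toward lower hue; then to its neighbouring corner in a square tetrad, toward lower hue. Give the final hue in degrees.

294°

analog 43° ↓ −43°: 205 − 43 = 162°
triadic ↓ −120°: 162 − 120 = 42°
analog 18° ↓ −18°: 42 − 18 = 24°
square ↓ −90°: 24 − 90 = -66 → -66 + 360 = 294°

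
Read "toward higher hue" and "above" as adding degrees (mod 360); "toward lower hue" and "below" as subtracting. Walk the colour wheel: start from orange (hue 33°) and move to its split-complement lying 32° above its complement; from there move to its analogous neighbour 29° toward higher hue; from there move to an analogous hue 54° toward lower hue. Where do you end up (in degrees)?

220°

33 + 212 = 245°   (split-comp 32° ↑)
245 + 29 = 274°   (analog 29° ↑)
274 − 54 = 220°   (analog 54° ↓)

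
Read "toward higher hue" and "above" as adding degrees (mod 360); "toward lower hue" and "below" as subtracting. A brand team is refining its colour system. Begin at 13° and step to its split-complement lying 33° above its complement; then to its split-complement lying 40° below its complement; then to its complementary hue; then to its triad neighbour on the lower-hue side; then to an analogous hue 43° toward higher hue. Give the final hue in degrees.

109°

+213° (split-comp 33° ↑): 13 + 213 = 226°
+140° (split-comp 40° ↓): 226 + 140 = 366 → 366 − 360 = 6°
+180° (complement): 6 + 180 = 186°
−120° (triadic ↓): 186 − 120 = 66°
+43° (analog 43° ↑): 66 + 43 = 109°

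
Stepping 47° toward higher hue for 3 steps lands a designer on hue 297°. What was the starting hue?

3 steps of 47° (toward higher hue) give a net shift of +141°.
Start = end − shift: 297 − 141 = 156°

156°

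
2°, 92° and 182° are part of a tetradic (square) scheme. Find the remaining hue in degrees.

A square tetradic scheme places four hues every 90°.
The full set through 2° is {2°, 92°, 182°, 272°}.
Given {2°, 92°, 182°}, the missing hue is 272°.

272°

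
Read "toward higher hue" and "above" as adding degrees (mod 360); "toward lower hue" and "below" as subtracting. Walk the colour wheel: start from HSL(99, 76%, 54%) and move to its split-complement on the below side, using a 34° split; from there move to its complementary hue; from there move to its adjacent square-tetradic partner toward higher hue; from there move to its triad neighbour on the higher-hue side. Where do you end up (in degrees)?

split-comp 34° ↓ +146°: 99 + 146 = 245°
complement +180°: 245 + 180 = 425 → 425 − 360 = 65°
square ↑ +90°: 65 + 90 = 155°
triadic ↑ +120°: 155 + 120 = 275°

275°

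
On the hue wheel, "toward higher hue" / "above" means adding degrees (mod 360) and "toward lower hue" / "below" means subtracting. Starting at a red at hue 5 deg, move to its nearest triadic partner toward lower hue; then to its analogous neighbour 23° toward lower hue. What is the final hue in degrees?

5 − 120 = -115 → -115 + 360 = 245°   (triadic ↓)
245 − 23 = 222°   (analog 23° ↓)

222°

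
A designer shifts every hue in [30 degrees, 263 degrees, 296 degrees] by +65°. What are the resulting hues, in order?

30 + 65 = 95°
263 + 65 = 328°
296 + 65 = 361 → 361 − 360 = 1°

95°, 328°, 1°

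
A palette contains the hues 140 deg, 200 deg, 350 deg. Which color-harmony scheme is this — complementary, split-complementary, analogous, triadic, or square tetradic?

Sort the hues: 140°, 200°, 350°.
Successive gaps around the wheel: 60°, 150°, 150°.
Two 150° gaps and one 60° gap — a base hue opposite a pair of accents 30° either side of its complement — is the split-complementary pattern.

split-complementary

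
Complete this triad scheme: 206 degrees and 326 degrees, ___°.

A triad places three hues 120° apart.
The full set through 206° is {86°, 206°, 326°}.
Given {206°, 326°}, the missing hue is 86°.

86°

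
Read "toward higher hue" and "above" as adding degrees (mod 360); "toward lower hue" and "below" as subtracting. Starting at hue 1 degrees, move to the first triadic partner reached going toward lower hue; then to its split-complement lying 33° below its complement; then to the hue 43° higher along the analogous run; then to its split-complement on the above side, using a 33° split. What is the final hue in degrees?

1 − 120 = -119 → -119 + 360 = 241°   (triadic ↓)
241 + 147 = 388 → 388 − 360 = 28°   (split-comp 33° ↓)
28 + 43 = 71°   (analog 43° ↑)
71 + 213 = 284°   (split-comp 33° ↑)

284°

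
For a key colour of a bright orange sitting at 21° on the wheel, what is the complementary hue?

201°

The complement sits 180° across the wheel.
21 + 180 = 201°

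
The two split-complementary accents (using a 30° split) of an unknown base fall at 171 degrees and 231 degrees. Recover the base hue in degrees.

The accents sit 30° either side of the complement, so the complement is their short-arc midpoint on the wheel.
Short-arc midpoint of 171° and 231°: 201°.
Base is 180° from the complement: 201 − 180 = 21°

21°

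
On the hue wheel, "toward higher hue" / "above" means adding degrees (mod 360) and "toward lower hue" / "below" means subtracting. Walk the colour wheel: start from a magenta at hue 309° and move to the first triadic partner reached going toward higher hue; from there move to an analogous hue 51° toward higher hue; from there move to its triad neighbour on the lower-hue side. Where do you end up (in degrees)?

+120° (triadic ↑): 309 + 120 = 429 → 429 − 360 = 69°
+51° (analog 51° ↑): 69 + 51 = 120°
−120° (triadic ↓): 120 − 120 = 0°

0°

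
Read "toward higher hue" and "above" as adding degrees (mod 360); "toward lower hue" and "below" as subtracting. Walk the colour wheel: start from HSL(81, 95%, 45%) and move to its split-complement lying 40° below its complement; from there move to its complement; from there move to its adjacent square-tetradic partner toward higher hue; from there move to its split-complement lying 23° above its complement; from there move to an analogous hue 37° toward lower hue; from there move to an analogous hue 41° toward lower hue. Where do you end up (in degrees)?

256°

+140° (split-comp 40° ↓): 81 + 140 = 221°
+180° (complement): 221 + 180 = 401 → 401 − 360 = 41°
+90° (square ↑): 41 + 90 = 131°
+203° (split-comp 23° ↑): 131 + 203 = 334°
−37° (analog 37° ↓): 334 − 37 = 297°
−41° (analog 41° ↓): 297 − 41 = 256°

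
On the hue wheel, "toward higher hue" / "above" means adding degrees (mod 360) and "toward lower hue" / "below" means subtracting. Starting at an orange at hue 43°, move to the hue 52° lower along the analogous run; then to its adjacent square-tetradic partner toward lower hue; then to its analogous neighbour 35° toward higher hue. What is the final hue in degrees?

296°

−52° (analog 52° ↓): 43 − 52 = -9 → -9 + 360 = 351°
−90° (square ↓): 351 − 90 = 261°
+35° (analog 35° ↑): 261 + 35 = 296°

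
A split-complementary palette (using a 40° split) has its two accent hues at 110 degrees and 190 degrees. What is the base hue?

330°

The accents sit 40° either side of the complement, so the complement is their short-arc midpoint on the wheel.
Short-arc midpoint of 110° and 190°: 150°.
Base is 180° from the complement: 150 − 180 = -30 → -30 + 360 = 330°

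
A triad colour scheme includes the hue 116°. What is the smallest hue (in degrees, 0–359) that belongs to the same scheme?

A triad places three hues 120° apart.
The full set through 116° is {116°, 236°, 356°}.

116°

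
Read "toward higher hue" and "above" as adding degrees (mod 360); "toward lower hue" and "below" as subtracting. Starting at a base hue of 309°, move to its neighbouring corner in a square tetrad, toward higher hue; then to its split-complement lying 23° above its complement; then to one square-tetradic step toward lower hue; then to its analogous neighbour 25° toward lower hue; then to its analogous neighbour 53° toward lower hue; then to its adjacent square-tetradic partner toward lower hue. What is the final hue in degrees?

+90° (square ↑): 309 + 90 = 399 → 399 − 360 = 39°
+203° (split-comp 23° ↑): 39 + 203 = 242°
−90° (square ↓): 242 − 90 = 152°
−25° (analog 25° ↓): 152 − 25 = 127°
−53° (analog 53° ↓): 127 − 53 = 74°
−90° (square ↓): 74 − 90 = -16 → -16 + 360 = 344°

344°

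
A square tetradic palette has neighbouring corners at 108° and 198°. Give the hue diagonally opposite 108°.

288°

A square tetradic scheme places four hues 90° apart; opposite corners are 180° apart.
108 + 180 = 288°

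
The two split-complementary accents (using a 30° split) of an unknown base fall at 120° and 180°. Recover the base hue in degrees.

330°

The accents sit 30° either side of the complement, so the complement is their short-arc midpoint on the wheel.
Short-arc midpoint of 120° and 180°: 150°.
Base is 180° from the complement: 150 − 180 = -30 → -30 + 360 = 330°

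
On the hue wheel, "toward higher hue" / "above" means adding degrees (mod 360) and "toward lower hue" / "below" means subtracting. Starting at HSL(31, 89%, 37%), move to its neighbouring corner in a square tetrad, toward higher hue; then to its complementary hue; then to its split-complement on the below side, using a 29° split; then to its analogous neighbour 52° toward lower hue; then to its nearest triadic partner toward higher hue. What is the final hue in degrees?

31 + 90 = 121°   (square ↑)
121 + 180 = 301°   (complement)
301 + 151 = 452 → 452 − 360 = 92°   (split-comp 29° ↓)
92 − 52 = 40°   (analog 52° ↓)
40 + 120 = 160°   (triadic ↑)

160°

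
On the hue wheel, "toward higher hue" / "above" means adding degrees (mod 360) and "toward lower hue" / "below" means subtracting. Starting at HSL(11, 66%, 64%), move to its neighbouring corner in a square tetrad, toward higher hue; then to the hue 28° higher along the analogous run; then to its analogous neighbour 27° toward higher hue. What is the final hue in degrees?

+90° (square ↑): 11 + 90 = 101°
+28° (analog 28° ↑): 101 + 28 = 129°
+27° (analog 27° ↑): 129 + 27 = 156°

156°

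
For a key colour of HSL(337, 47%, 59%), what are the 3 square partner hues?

337 + 90 = 427 → 427 − 360 = 67°
337 + 180 = 517 → 517 − 360 = 157°
337 + 270 = 607 → 607 − 360 = 247°

67°, 157°, 247°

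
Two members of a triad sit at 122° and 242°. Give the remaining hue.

A triad spaces three hues 120° apart.
The full set is {2°, 122°, 242°}.

2°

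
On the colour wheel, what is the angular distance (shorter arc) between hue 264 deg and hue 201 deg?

63°

|264 − 201| = 63.
63 ≤ 180, so the shorter arc is 63°.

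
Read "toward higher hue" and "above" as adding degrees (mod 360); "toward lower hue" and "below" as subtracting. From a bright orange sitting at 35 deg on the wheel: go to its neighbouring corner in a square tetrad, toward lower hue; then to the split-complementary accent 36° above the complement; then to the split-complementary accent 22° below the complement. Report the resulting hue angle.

319°

35 − 90 = -55 → -55 + 360 = 305°   (square ↓)
305 + 216 = 521 → 521 − 360 = 161°   (split-comp 36° ↑)
161 + 158 = 319°   (split-comp 22° ↓)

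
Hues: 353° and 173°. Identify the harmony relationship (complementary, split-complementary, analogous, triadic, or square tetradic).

complementary

Sort the hues: 173°, 353°.
Successive gaps around the wheel: 180°, 180°.
Two hues 180° apart are complementary.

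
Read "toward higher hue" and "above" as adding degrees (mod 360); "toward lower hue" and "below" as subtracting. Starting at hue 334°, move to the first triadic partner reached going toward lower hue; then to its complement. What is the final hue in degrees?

334 − 120 = 214°   (triadic ↓)
214 + 180 = 394 → 394 − 360 = 34°   (complement)

34°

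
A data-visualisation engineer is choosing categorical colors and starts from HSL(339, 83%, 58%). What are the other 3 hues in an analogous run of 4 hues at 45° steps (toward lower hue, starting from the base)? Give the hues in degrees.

Analogous hues sit every 45° along the wheel.
339 − 45 = 294°
339 − 90 = 249°
339 − 135 = 204°

294°, 249° and 204°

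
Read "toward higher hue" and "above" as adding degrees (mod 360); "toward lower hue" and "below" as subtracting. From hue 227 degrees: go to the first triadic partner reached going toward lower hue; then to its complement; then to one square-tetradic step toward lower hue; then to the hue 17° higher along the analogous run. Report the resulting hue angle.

227 − 120 = 107°   (triadic ↓)
107 + 180 = 287°   (complement)
287 − 90 = 197°   (square ↓)
197 + 17 = 214°   (analog 17° ↑)

214°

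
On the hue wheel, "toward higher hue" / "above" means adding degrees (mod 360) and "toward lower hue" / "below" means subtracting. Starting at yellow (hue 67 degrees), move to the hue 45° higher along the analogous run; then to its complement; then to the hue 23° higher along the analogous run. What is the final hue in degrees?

315°

+45° (analog 45° ↑): 67 + 45 = 112°
+180° (complement): 112 + 180 = 292°
+23° (analog 23° ↑): 292 + 23 = 315°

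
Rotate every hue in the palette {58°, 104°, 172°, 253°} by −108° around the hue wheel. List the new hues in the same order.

58 − 108 = -50 → -50 + 360 = 310°
104 − 108 = -4 → -4 + 360 = 356°
172 − 108 = 64°
253 − 108 = 145°

310°, 356°, 64°, 145°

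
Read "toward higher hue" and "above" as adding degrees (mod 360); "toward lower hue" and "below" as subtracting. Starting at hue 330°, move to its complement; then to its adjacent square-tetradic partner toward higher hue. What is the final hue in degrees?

complement +180°: 330 + 180 = 510 → 510 − 360 = 150°
square ↑ +90°: 150 + 90 = 240°

240°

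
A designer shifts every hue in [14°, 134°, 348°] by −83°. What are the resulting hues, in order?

14 − 83 = -69 → -69 + 360 = 291°
134 − 83 = 51°
348 − 83 = 265°

291°, 51°, 265°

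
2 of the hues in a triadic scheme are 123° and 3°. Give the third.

243°

A triad places three hues 120° apart.
The full set through 3° is {3°, 123°, 243°}.
Given {3°, 123°}, the missing hue is 243°.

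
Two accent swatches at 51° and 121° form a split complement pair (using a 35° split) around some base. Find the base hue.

The accents sit 35° either side of the complement, so the complement is their short-arc midpoint on the wheel.
Short-arc midpoint of 51° and 121°: 86°.
Base is 180° from the complement: 86 − 180 = -94 → -94 + 360 = 266°

266°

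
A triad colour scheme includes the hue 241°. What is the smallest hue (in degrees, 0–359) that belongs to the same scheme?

1°

A triad places three hues 120° apart.
The full set through 241° is {1°, 121°, 241°}.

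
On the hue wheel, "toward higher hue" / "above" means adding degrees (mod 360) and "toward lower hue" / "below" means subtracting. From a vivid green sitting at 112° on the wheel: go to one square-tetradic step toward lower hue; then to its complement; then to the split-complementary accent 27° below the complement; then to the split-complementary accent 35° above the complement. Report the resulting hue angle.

210°

−90° (square ↓): 112 − 90 = 22°
+180° (complement): 22 + 180 = 202°
+153° (split-comp 27° ↓): 202 + 153 = 355°
+215° (split-comp 35° ↑): 355 + 215 = 570 → 570 − 360 = 210°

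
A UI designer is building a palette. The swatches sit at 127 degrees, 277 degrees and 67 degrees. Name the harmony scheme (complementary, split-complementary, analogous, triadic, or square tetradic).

Sort the hues: 67°, 127°, 277°.
Successive gaps around the wheel: 60°, 150°, 150°.
Two 150° gaps and one 60° gap — a base hue opposite a pair of accents 30° either side of its complement — is the split-complementary pattern.

split-complementary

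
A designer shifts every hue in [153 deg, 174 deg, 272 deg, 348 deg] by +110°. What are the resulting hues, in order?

153 + 110 = 263°
174 + 110 = 284°
272 + 110 = 382 → 382 − 360 = 22°
348 + 110 = 458 → 458 − 360 = 98°

263°, 284°, 22°, 98°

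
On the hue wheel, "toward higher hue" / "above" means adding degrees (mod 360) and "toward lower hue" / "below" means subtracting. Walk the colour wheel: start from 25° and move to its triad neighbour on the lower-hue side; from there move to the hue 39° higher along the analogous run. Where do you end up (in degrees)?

25 − 120 = -95 → -95 + 360 = 265°   (triadic ↓)
265 + 39 = 304°   (analog 39° ↑)

304°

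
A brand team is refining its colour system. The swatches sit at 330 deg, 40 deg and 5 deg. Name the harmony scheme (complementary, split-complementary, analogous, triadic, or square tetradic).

analogous

Sort the hues: 5°, 40°, 330°.
Successive gaps around the wheel: 35°, 290°, 35°.
A run of hues at equal small steps (35°) with one large closing gap is an analogous group.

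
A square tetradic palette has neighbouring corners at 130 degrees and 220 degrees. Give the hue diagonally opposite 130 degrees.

310°

A square tetradic scheme places four hues 90° apart; opposite corners are 180° apart.
130 + 180 = 310°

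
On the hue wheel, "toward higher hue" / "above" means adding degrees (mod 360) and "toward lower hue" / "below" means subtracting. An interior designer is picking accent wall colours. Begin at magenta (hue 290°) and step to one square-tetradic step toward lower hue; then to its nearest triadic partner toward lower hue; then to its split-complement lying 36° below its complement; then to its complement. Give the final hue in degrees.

290 − 90 = 200°   (square ↓)
200 − 120 = 80°   (triadic ↓)
80 + 144 = 224°   (split-comp 36° ↓)
224 + 180 = 404 → 404 − 360 = 44°   (complement)

44°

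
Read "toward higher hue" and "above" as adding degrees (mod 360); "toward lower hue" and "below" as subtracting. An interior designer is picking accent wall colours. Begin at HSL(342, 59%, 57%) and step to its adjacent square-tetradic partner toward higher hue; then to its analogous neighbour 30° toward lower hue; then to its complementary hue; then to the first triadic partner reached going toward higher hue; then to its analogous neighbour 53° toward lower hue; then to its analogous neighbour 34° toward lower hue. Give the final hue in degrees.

+90° (square ↑): 342 + 90 = 432 → 432 − 360 = 72°
−30° (analog 30° ↓): 72 − 30 = 42°
+180° (complement): 42 + 180 = 222°
+120° (triadic ↑): 222 + 120 = 342°
−53° (analog 53° ↓): 342 − 53 = 289°
−34° (analog 34° ↓): 289 − 34 = 255°

255°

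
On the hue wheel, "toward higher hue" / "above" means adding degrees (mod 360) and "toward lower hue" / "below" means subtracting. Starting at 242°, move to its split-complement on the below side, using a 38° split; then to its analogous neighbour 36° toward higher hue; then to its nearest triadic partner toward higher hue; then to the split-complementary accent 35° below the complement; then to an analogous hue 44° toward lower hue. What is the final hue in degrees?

281°

242 + 142 = 384 → 384 − 360 = 24°   (split-comp 38° ↓)
24 + 36 = 60°   (analog 36° ↑)
60 + 120 = 180°   (triadic ↑)
180 + 145 = 325°   (split-comp 35° ↓)
325 − 44 = 281°   (analog 44° ↓)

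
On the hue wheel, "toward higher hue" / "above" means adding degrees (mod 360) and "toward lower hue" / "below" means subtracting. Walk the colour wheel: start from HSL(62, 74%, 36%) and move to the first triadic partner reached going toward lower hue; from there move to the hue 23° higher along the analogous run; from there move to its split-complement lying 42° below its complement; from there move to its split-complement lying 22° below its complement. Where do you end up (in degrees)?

62 − 120 = -58 → -58 + 360 = 302°   (triadic ↓)
302 + 23 = 325°   (analog 23° ↑)
325 + 138 = 463 → 463 − 360 = 103°   (split-comp 42° ↓)
103 + 158 = 261°   (split-comp 22° ↓)

261°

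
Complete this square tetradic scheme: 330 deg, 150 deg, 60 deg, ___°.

240°

A square tetradic scheme places four hues every 90°.
The full set through 60° is {60°, 150°, 240°, 330°}.
Given {60°, 150°, 330°}, the missing hue is 240°.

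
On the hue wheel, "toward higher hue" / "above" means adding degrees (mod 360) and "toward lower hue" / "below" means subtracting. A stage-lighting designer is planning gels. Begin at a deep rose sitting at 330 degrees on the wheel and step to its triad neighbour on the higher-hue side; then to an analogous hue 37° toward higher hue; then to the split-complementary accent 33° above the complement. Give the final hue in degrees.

triadic ↑ +120°: 330 + 120 = 450 → 450 − 360 = 90°
analog 37° ↑ +37°: 90 + 37 = 127°
split-comp 33° ↑ +213°: 127 + 213 = 340°

340°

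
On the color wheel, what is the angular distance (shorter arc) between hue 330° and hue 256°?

74°

|330 − 256| = 74.
74 ≤ 180, so the shorter arc is 74°.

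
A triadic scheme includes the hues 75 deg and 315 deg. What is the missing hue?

195°

A triad places three hues 120° apart.
The full set through 75° is {75°, 195°, 315°}.
Given {75°, 315°}, the missing hue is 195°.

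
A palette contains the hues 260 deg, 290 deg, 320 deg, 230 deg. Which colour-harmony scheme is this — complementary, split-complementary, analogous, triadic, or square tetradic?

analogous

Sort the hues: 230°, 260°, 290°, 320°.
Successive gaps around the wheel: 30°, 30°, 30°, 270°.
A run of hues at equal small steps (30°) with one large closing gap is an analogous group.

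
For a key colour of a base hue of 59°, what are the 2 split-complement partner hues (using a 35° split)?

204° and 274°

Split-complementary hues sit 35° either side of the complement.
Complement of 59°: 59 + 180 = 239°
239 − 35 = 204°
239 + 35 = 274°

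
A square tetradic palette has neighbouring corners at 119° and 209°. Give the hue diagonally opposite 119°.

A square tetradic scheme places four hues 90° apart; opposite corners are 180° apart.
119 + 180 = 299°

299°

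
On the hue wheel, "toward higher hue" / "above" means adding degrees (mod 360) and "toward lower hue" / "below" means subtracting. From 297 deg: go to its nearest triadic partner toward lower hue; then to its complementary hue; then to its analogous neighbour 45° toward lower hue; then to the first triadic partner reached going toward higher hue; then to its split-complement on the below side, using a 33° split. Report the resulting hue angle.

297 − 120 = 177°   (triadic ↓)
177 + 180 = 357°   (complement)
357 − 45 = 312°   (analog 45° ↓)
312 + 120 = 432 → 432 − 360 = 72°   (triadic ↑)
72 + 147 = 219°   (split-comp 33° ↓)

219°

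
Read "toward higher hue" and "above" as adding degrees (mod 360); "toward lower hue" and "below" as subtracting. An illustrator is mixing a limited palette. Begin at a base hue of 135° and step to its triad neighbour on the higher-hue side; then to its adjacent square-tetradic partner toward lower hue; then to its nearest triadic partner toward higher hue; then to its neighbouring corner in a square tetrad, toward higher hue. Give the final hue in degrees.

+120° (triadic ↑): 135 + 120 = 255°
−90° (square ↓): 255 − 90 = 165°
+120° (triadic ↑): 165 + 120 = 285°
+90° (square ↑): 285 + 90 = 375 → 375 − 360 = 15°

15°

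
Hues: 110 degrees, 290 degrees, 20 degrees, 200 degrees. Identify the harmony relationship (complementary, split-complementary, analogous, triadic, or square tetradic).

Sort the hues: 20°, 110°, 200°, 290°.
Successive gaps around the wheel: 90°, 90°, 90°, 90°.
Four hues every 90° form a square tetradic scheme.

square tetradic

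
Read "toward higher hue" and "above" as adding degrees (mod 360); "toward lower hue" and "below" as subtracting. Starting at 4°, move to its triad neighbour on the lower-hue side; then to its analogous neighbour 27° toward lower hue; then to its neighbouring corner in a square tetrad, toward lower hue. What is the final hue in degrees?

−120° (triadic ↓): 4 − 120 = -116 → -116 + 360 = 244°
−27° (analog 27° ↓): 244 − 27 = 217°
−90° (square ↓): 217 − 90 = 127°

127°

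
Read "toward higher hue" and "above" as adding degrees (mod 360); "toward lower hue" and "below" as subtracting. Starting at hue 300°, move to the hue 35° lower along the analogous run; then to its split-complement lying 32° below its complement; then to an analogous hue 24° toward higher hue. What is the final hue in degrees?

300 − 35 = 265°   (analog 35° ↓)
265 + 148 = 413 → 413 − 360 = 53°   (split-comp 32° ↓)
53 + 24 = 77°   (analog 24° ↑)

77°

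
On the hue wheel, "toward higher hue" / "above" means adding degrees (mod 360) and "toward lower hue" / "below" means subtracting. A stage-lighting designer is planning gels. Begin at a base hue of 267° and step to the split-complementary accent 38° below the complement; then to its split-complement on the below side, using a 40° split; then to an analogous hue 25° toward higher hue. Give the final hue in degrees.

214°

split-comp 38° ↓ +142°: 267 + 142 = 409 → 409 − 360 = 49°
split-comp 40° ↓ +140°: 49 + 140 = 189°
analog 25° ↑ +25°: 189 + 25 = 214°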